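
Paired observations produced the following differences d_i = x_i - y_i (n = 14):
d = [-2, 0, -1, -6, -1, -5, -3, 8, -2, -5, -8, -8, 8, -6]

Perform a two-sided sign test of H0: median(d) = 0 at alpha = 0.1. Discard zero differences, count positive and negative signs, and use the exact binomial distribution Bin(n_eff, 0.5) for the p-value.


Step 1: Discard zero differences. Original n = 14; n_eff = number of nonzero differences = 13.
Nonzero differences (with sign): -2, -1, -6, -1, -5, -3, +8, -2, -5, -8, -8, +8, -6
Step 2: Count signs: positive = 2, negative = 11.
Step 3: Under H0: P(positive) = 0.5, so the number of positives S ~ Bin(13, 0.5).
Step 4: Two-sided exact p-value = sum of Bin(13,0.5) probabilities at or below the observed probability = 0.022461.
Step 5: alpha = 0.1. reject H0.

n_eff = 13, pos = 2, neg = 11, p = 0.022461, reject H0.


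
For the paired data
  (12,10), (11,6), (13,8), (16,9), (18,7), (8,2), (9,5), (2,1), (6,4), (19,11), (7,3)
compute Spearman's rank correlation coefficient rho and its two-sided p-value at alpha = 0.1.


Step 1: Rank x and y separately (midranks; no ties here).
rank(x): 12->7, 11->6, 13->8, 16->9, 18->10, 8->4, 9->5, 2->1, 6->2, 19->11, 7->3
rank(y): 10->10, 6->6, 8->8, 9->9, 7->7, 2->2, 5->5, 1->1, 4->4, 11->11, 3->3
Step 2: d_i = R_x(i) - R_y(i); compute d_i^2.
  (7-10)^2=9, (6-6)^2=0, (8-8)^2=0, (9-9)^2=0, (10-7)^2=9, (4-2)^2=4, (5-5)^2=0, (1-1)^2=0, (2-4)^2=4, (11-11)^2=0, (3-3)^2=0
sum(d^2) = 26.
Step 3: rho = 1 - 6*26 / (11*(11^2 - 1)) = 1 - 156/1320 = 0.881818.
Step 4: Under H0, t = rho * sqrt((n-2)/(1-rho^2)) = 5.6097 ~ t(9).
Step 5: Two-sided p-value from the t-distribution with 9 df = 0.000330.
Step 6: alpha = 0.1. reject H0.

rho = 0.8818, p = 0.000330, reject H0 at alpha = 0.1.


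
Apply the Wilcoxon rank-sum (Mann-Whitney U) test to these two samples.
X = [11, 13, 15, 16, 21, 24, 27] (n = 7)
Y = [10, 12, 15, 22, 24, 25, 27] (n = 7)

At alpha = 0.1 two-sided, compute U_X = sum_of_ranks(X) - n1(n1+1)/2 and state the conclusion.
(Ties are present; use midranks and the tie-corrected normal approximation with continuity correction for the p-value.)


Step 1: Combine and sort all 14 observations; assign midranks.
sorted (value, group): (10,Y), (11,X), (12,Y), (13,X), (15,X), (15,Y), (16,X), (21,X), (22,Y), (24,X), (24,Y), (25,Y), (27,X), (27,Y)
ranks: 10->1, 11->2, 12->3, 13->4, 15->5.5, 15->5.5, 16->7, 21->8, 22->9, 24->10.5, 24->10.5, 25->12, 27->13.5, 27->13.5
Step 2: Rank sum for X: R1 = 2 + 4 + 5.5 + 7 + 8 + 10.5 + 13.5 = 50.5.
Step 3: U_X = R1 - n1(n1+1)/2 = 50.5 - 7*8/2 = 50.5 - 28 = 22.5.
       U_Y = n1*n2 - U_X = 49 - 22.5 = 26.5.
Step 4: Ties are present, so use the tie-corrected normal approximation (with continuity correction) for the p-value.
Step 5: p-value = 0.847509; compare to alpha = 0.1. fail to reject H0.

U_X = 22.5, p = 0.847509, fail to reject H0 at alpha = 0.1.


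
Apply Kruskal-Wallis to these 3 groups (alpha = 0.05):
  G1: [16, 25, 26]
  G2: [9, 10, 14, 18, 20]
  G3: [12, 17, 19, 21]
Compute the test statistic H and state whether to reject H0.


Step 1: Combine all N = 12 observations and assign midranks.
sorted (value, group, rank): (9,G2,1), (10,G2,2), (12,G3,3), (14,G2,4), (16,G1,5), (17,G3,6), (18,G2,7), (19,G3,8), (20,G2,9), (21,G3,10), (25,G1,11), (26,G1,12)
Step 2: Sum ranks within each group.
R_1 = 28 (n_1 = 3)
R_2 = 23 (n_2 = 5)
R_3 = 27 (n_3 = 4)
Step 3: H = 12/(N(N+1)) * sum(R_i^2/n_i) - 3(N+1)
     = 12/(12*13) * (28^2/3 + 23^2/5 + 27^2/4) - 3*13
     = 0.076923 * 549.383 - 39
     = 3.260256.
Step 4: No ties, so H is used without correction.
Step 5: Under H0, H ~ chi^2(2); p-value = 0.195904.
Step 6: alpha = 0.05. fail to reject H0.

H = 3.2603, df = 2, p = 0.195904, fail to reject H0.


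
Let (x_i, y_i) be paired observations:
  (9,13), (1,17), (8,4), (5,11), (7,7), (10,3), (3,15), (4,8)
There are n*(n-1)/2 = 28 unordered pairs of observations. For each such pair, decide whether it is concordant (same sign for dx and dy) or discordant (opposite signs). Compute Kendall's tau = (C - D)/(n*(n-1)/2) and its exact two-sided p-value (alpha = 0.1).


Step 1: Enumerate the 28 unordered pairs (i,j) with i<j and classify each by sign(x_j-x_i) * sign(y_j-y_i).
  (1,2):dx=-8,dy=+4->D; (1,3):dx=-1,dy=-9->C; (1,4):dx=-4,dy=-2->C; (1,5):dx=-2,dy=-6->C
  (1,6):dx=+1,dy=-10->D; (1,7):dx=-6,dy=+2->D; (1,8):dx=-5,dy=-5->C; (2,3):dx=+7,dy=-13->D
  (2,4):dx=+4,dy=-6->D; (2,5):dx=+6,dy=-10->D; (2,6):dx=+9,dy=-14->D; (2,7):dx=+2,dy=-2->D
  (2,8):dx=+3,dy=-9->D; (3,4):dx=-3,dy=+7->D; (3,5):dx=-1,dy=+3->D; (3,6):dx=+2,dy=-1->D
  (3,7):dx=-5,dy=+11->D; (3,8):dx=-4,dy=+4->D; (4,5):dx=+2,dy=-4->D; (4,6):dx=+5,dy=-8->D
  (4,7):dx=-2,dy=+4->D; (4,8):dx=-1,dy=-3->C; (5,6):dx=+3,dy=-4->D; (5,7):dx=-4,dy=+8->D
  (5,8):dx=-3,dy=+1->D; (6,7):dx=-7,dy=+12->D; (6,8):dx=-6,dy=+5->D; (7,8):dx=+1,dy=-7->D
Step 2: C = 5, D = 23, total pairs = 28.
Step 3: tau = (C - D)/(n(n-1)/2) = (5 - 23)/28 = -0.642857.
Step 4: Exact two-sided p-value (enumerate n! = 40320 permutations of y under H0): p = 0.031151.
Step 5: alpha = 0.1. reject H0.

tau_b = -0.6429 (C=5, D=23), p = 0.031151, reject H0.


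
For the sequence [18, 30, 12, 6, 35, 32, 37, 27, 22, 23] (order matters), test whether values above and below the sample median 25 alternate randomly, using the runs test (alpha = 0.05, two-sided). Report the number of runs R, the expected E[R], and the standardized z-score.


Step 1: Compute median = 25; label A = above, B = below.
Labels in order: BABBAAAABB  (n_A = 5, n_B = 5)
Step 2: Count runs R = 5.
Step 3: Under H0 (random ordering), E[R] = 2*n_A*n_B/(n_A+n_B) + 1 = 2*5*5/10 + 1 = 6.0000.
        Var[R] = 2*n_A*n_B*(2*n_A*n_B - n_A - n_B) / ((n_A+n_B)^2 * (n_A+n_B-1)) = 2000/900 = 2.2222.
        SD[R] = 1.4907.
Step 4: Continuity-corrected z = (R + 0.5 - E[R]) / SD[R] = (5 + 0.5 - 6.0000) / 1.4907 = -0.3354.
Step 5: Two-sided p-value via normal approximation = 2*(1 - Phi(|z|)) = 0.737316.
Step 6: alpha = 0.05. fail to reject H0.

R = 5, z = -0.3354, p = 0.737316, fail to reject H0.


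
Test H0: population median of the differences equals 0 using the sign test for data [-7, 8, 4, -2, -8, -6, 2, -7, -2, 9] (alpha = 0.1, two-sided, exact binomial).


Step 1: Discard zero differences. Original n = 10; n_eff = number of nonzero differences = 10.
Nonzero differences (with sign): -7, +8, +4, -2, -8, -6, +2, -7, -2, +9
Step 2: Count signs: positive = 4, negative = 6.
Step 3: Under H0: P(positive) = 0.5, so the number of positives S ~ Bin(10, 0.5).
Step 4: Two-sided exact p-value = sum of Bin(10,0.5) probabilities at or below the observed probability = 0.753906.
Step 5: alpha = 0.1. fail to reject H0.

n_eff = 10, pos = 4, neg = 6, p = 0.753906, fail to reject H0.


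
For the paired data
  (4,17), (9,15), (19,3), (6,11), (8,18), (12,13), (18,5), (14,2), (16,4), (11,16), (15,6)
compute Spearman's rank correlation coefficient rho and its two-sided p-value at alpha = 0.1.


Step 1: Rank x and y separately (midranks; no ties here).
rank(x): 4->1, 9->4, 19->11, 6->2, 8->3, 12->6, 18->10, 14->7, 16->9, 11->5, 15->8
rank(y): 17->10, 15->8, 3->2, 11->6, 18->11, 13->7, 5->4, 2->1, 4->3, 16->9, 6->5
Step 2: d_i = R_x(i) - R_y(i); compute d_i^2.
  (1-10)^2=81, (4-8)^2=16, (11-2)^2=81, (2-6)^2=16, (3-11)^2=64, (6-7)^2=1, (10-4)^2=36, (7-1)^2=36, (9-3)^2=36, (5-9)^2=16, (8-5)^2=9
sum(d^2) = 392.
Step 3: rho = 1 - 6*392 / (11*(11^2 - 1)) = 1 - 2352/1320 = -0.781818.
Step 4: Under H0, t = rho * sqrt((n-2)/(1-rho^2)) = -3.7617 ~ t(9).
Step 5: Two-sided p-value from the t-distribution with 9 df = 0.004473.
Step 6: alpha = 0.1. reject H0.

rho = -0.7818, p = 0.004473, reject H0 at alpha = 0.1.


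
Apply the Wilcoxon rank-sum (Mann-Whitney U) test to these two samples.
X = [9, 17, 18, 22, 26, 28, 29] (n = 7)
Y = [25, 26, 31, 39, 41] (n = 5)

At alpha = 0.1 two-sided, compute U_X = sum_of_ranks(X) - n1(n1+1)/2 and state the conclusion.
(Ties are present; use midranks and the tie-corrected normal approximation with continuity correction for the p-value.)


Step 1: Combine and sort all 12 observations; assign midranks.
sorted (value, group): (9,X), (17,X), (18,X), (22,X), (25,Y), (26,X), (26,Y), (28,X), (29,X), (31,Y), (39,Y), (41,Y)
ranks: 9->1, 17->2, 18->3, 22->4, 25->5, 26->6.5, 26->6.5, 28->8, 29->9, 31->10, 39->11, 41->12
Step 2: Rank sum for X: R1 = 1 + 2 + 3 + 4 + 6.5 + 8 + 9 = 33.5.
Step 3: U_X = R1 - n1(n1+1)/2 = 33.5 - 7*8/2 = 33.5 - 28 = 5.5.
       U_Y = n1*n2 - U_X = 35 - 5.5 = 29.5.
Step 4: Ties are present, so use the tie-corrected normal approximation (with continuity correction) for the p-value.
Step 5: p-value = 0.061363; compare to alpha = 0.1. reject H0.

U_X = 5.5, p = 0.061363, reject H0 at alpha = 0.1.


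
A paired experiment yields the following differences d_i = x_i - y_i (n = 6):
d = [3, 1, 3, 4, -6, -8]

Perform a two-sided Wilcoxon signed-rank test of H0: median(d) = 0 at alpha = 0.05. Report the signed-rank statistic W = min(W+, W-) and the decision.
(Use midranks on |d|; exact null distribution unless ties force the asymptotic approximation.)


Step 1: Drop any zero differences (none here) and take |d_i|.
|d| = [3, 1, 3, 4, 6, 8]
Step 2: Midrank |d_i| (ties get averaged ranks).
ranks: |3|->2.5, |1|->1, |3|->2.5, |4|->4, |6|->5, |8|->6
Step 3: Attach original signs; sum ranks with positive sign and with negative sign.
W+ = 2.5 + 1 + 2.5 + 4 = 10
W- = 5 + 6 = 11
(Check: W+ + W- = 21 should equal n(n+1)/2 = 21.)
Step 4: Test statistic W = min(W+, W-) = 10.
Step 5: Ties in |d|, so use the tie-corrected normal approximation.
        E[W] = n(n+1)/4 = 6*7/4 = 10.5.
        Tie groups: |d|=3 (t=2); sum(t^3 - t) = 6.
        Var[W] = n(n+1)(2n+1)/24 - sum(t^3-t)/48 = 546/24 - 6/48 = 22.625.
        z = (W - E[W]) / sqrt(Var[W]) = (10 - 10.5) / 4.7566 = -0.1051.
        Two-sided p = 2*Phi(z) = 0.916282.
Step 6: alpha = 0.05. fail to reject H0.

W+ = 10, W- = 11, W = min = 10, p = 0.916282, fail to reject H0.


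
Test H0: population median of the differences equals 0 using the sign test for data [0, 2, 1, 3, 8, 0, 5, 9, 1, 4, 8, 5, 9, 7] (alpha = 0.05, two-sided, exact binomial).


Step 1: Discard zero differences. Original n = 14; n_eff = number of nonzero differences = 12.
Nonzero differences (with sign): +2, +1, +3, +8, +5, +9, +1, +4, +8, +5, +9, +7
Step 2: Count signs: positive = 12, negative = 0.
Step 3: Under H0: P(positive) = 0.5, so the number of positives S ~ Bin(12, 0.5).
Step 4: Two-sided exact p-value = sum of Bin(12,0.5) probabilities at or below the observed probability = 0.000488.
Step 5: alpha = 0.05. reject H0.

n_eff = 12, pos = 12, neg = 0, p = 0.000488, reject H0.


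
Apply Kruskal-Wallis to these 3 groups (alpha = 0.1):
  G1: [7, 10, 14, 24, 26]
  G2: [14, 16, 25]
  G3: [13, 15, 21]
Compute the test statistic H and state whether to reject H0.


Step 1: Combine all N = 11 observations and assign midranks.
sorted (value, group, rank): (7,G1,1), (10,G1,2), (13,G3,3), (14,G1,4.5), (14,G2,4.5), (15,G3,6), (16,G2,7), (21,G3,8), (24,G1,9), (25,G2,10), (26,G1,11)
Step 2: Sum ranks within each group.
R_1 = 27.5 (n_1 = 5)
R_2 = 21.5 (n_2 = 3)
R_3 = 17 (n_3 = 3)
Step 3: H = 12/(N(N+1)) * sum(R_i^2/n_i) - 3(N+1)
     = 12/(11*12) * (27.5^2/5 + 21.5^2/3 + 17^2/3) - 3*12
     = 0.090909 * 401.667 - 36
     = 0.515152.
Step 4: Ties present; correction factor C = 1 - 6/(11^3 - 11) = 0.995455. Corrected H = 0.515152 / 0.995455 = 0.517504.
Step 5: Under H0, H ~ chi^2(2); p-value = 0.772015.
Step 6: alpha = 0.1. fail to reject H0.

H = 0.5175, df = 2, p = 0.772015, fail to reject H0.


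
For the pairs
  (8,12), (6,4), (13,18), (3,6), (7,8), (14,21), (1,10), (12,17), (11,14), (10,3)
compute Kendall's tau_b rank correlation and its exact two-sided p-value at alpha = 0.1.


Step 1: Enumerate the 45 unordered pairs (i,j) with i<j and classify each by sign(x_j-x_i) * sign(y_j-y_i).
  (1,2):dx=-2,dy=-8->C; (1,3):dx=+5,dy=+6->C; (1,4):dx=-5,dy=-6->C; (1,5):dx=-1,dy=-4->C
  (1,6):dx=+6,dy=+9->C; (1,7):dx=-7,dy=-2->C; (1,8):dx=+4,dy=+5->C; (1,9):dx=+3,dy=+2->C
  (1,10):dx=+2,dy=-9->D; (2,3):dx=+7,dy=+14->C; (2,4):dx=-3,dy=+2->D; (2,5):dx=+1,dy=+4->C
  (2,6):dx=+8,dy=+17->C; (2,7):dx=-5,dy=+6->D; (2,8):dx=+6,dy=+13->C; (2,9):dx=+5,dy=+10->C
  (2,10):dx=+4,dy=-1->D; (3,4):dx=-10,dy=-12->C; (3,5):dx=-6,dy=-10->C; (3,6):dx=+1,dy=+3->C
  (3,7):dx=-12,dy=-8->C; (3,8):dx=-1,dy=-1->C; (3,9):dx=-2,dy=-4->C; (3,10):dx=-3,dy=-15->C
  (4,5):dx=+4,dy=+2->C; (4,6):dx=+11,dy=+15->C; (4,7):dx=-2,dy=+4->D; (4,8):dx=+9,dy=+11->C
  (4,9):dx=+8,dy=+8->C; (4,10):dx=+7,dy=-3->D; (5,6):dx=+7,dy=+13->C; (5,7):dx=-6,dy=+2->D
  (5,8):dx=+5,dy=+9->C; (5,9):dx=+4,dy=+6->C; (5,10):dx=+3,dy=-5->D; (6,7):dx=-13,dy=-11->C
  (6,8):dx=-2,dy=-4->C; (6,9):dx=-3,dy=-7->C; (6,10):dx=-4,dy=-18->C; (7,8):dx=+11,dy=+7->C
  (7,9):dx=+10,dy=+4->C; (7,10):dx=+9,dy=-7->D; (8,9):dx=-1,dy=-3->C; (8,10):dx=-2,dy=-14->C
  (9,10):dx=-1,dy=-11->C
Step 2: C = 36, D = 9, total pairs = 45.
Step 3: tau = (C - D)/(n(n-1)/2) = (36 - 9)/45 = 0.600000.
Step 4: Exact two-sided p-value (enumerate n! = 3628800 permutations of y under H0): p = 0.016666.
Step 5: alpha = 0.1. reject H0.

tau_b = 0.6000 (C=36, D=9), p = 0.016666, reject H0.


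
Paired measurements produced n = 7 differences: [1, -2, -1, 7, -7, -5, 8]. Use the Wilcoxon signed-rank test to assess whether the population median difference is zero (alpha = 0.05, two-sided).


Step 1: Drop any zero differences (none here) and take |d_i|.
|d| = [1, 2, 1, 7, 7, 5, 8]
Step 2: Midrank |d_i| (ties get averaged ranks).
ranks: |1|->1.5, |2|->3, |1|->1.5, |7|->5.5, |7|->5.5, |5|->4, |8|->7
Step 3: Attach original signs; sum ranks with positive sign and with negative sign.
W+ = 1.5 + 5.5 + 7 = 14
W- = 3 + 1.5 + 5.5 + 4 = 14
(Check: W+ + W- = 28 should equal n(n+1)/2 = 28.)
Step 4: Test statistic W = min(W+, W-) = 14.
Step 5: Ties in |d|, so use the tie-corrected normal approximation.
        E[W] = n(n+1)/4 = 7*8/4 = 14.
        Tie groups: |d|=1 (t=2), |d|=7 (t=2); sum(t^3 - t) = 12.
        Var[W] = n(n+1)(2n+1)/24 - sum(t^3-t)/48 = 840/24 - 12/48 = 34.75.
        z = (W - E[W]) / sqrt(Var[W]) = (14 - 14) / 5.8949 = 0.0000.
        Two-sided p = 2*Phi(z) = 1.000000.
Step 6: alpha = 0.05. fail to reject H0.

W+ = 14, W- = 14, W = min = 14, p = 1.000000, fail to reject H0.


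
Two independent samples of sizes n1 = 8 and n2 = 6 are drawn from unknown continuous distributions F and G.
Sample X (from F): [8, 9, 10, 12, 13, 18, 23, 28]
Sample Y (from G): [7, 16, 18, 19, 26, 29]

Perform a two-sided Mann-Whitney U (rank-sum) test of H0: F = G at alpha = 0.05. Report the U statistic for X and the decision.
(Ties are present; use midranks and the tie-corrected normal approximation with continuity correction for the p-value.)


Step 1: Combine and sort all 14 observations; assign midranks.
sorted (value, group): (7,Y), (8,X), (9,X), (10,X), (12,X), (13,X), (16,Y), (18,X), (18,Y), (19,Y), (23,X), (26,Y), (28,X), (29,Y)
ranks: 7->1, 8->2, 9->3, 10->4, 12->5, 13->6, 16->7, 18->8.5, 18->8.5, 19->10, 23->11, 26->12, 28->13, 29->14
Step 2: Rank sum for X: R1 = 2 + 3 + 4 + 5 + 6 + 8.5 + 11 + 13 = 52.5.
Step 3: U_X = R1 - n1(n1+1)/2 = 52.5 - 8*9/2 = 52.5 - 36 = 16.5.
       U_Y = n1*n2 - U_X = 48 - 16.5 = 31.5.
Step 4: Ties are present, so use the tie-corrected normal approximation (with continuity correction) for the p-value.
Step 5: p-value = 0.365629; compare to alpha = 0.05. fail to reject H0.

U_X = 16.5, p = 0.365629, fail to reject H0 at alpha = 0.05.


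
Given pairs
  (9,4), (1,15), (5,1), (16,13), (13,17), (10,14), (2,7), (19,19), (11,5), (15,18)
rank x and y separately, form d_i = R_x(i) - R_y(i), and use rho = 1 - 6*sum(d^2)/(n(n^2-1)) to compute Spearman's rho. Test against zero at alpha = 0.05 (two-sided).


Step 1: Rank x and y separately (midranks; no ties here).
rank(x): 9->4, 1->1, 5->3, 16->9, 13->7, 10->5, 2->2, 19->10, 11->6, 15->8
rank(y): 4->2, 15->7, 1->1, 13->5, 17->8, 14->6, 7->4, 19->10, 5->3, 18->9
Step 2: d_i = R_x(i) - R_y(i); compute d_i^2.
  (4-2)^2=4, (1-7)^2=36, (3-1)^2=4, (9-5)^2=16, (7-8)^2=1, (5-6)^2=1, (2-4)^2=4, (10-10)^2=0, (6-3)^2=9, (8-9)^2=1
sum(d^2) = 76.
Step 3: rho = 1 - 6*76 / (10*(10^2 - 1)) = 1 - 456/990 = 0.539394.
Step 4: Under H0, t = rho * sqrt((n-2)/(1-rho^2)) = 1.8118 ~ t(8).
Step 5: Two-sided p-value from the t-distribution with 8 df = 0.107593.
Step 6: alpha = 0.05. fail to reject H0.

rho = 0.5394, p = 0.107593, fail to reject H0 at alpha = 0.05.


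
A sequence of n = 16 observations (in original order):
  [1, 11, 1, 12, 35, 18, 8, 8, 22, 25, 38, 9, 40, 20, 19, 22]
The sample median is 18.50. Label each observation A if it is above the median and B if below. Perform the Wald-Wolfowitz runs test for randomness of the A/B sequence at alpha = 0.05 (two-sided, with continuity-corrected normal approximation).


Step 1: Compute median = 18.50; label A = above, B = below.
Labels in order: BBBBABBBAAABAAAA  (n_A = 8, n_B = 8)
Step 2: Count runs R = 6.
Step 3: Under H0 (random ordering), E[R] = 2*n_A*n_B/(n_A+n_B) + 1 = 2*8*8/16 + 1 = 9.0000.
        Var[R] = 2*n_A*n_B*(2*n_A*n_B - n_A - n_B) / ((n_A+n_B)^2 * (n_A+n_B-1)) = 14336/3840 = 3.7333.
        SD[R] = 1.9322.
Step 4: Continuity-corrected z = (R + 0.5 - E[R]) / SD[R] = (6 + 0.5 - 9.0000) / 1.9322 = -1.2939.
Step 5: Two-sided p-value via normal approximation = 2*(1 - Phi(|z|)) = 0.195709.
Step 6: alpha = 0.05. fail to reject H0.

R = 6, z = -1.2939, p = 0.195709, fail to reject H0.


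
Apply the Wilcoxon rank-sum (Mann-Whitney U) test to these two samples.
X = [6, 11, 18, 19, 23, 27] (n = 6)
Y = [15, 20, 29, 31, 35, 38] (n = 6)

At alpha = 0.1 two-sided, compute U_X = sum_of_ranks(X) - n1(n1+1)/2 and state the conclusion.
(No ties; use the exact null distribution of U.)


Step 1: Combine and sort all 12 observations; assign midranks.
sorted (value, group): (6,X), (11,X), (15,Y), (18,X), (19,X), (20,Y), (23,X), (27,X), (29,Y), (31,Y), (35,Y), (38,Y)
ranks: 6->1, 11->2, 15->3, 18->4, 19->5, 20->6, 23->7, 27->8, 29->9, 31->10, 35->11, 38->12
Step 2: Rank sum for X: R1 = 1 + 2 + 4 + 5 + 7 + 8 = 27.
Step 3: U_X = R1 - n1(n1+1)/2 = 27 - 6*7/2 = 27 - 21 = 6.
       U_Y = n1*n2 - U_X = 36 - 6 = 30.
Step 4: No ties, so the exact null distribution of U (based on enumerating the C(12,6) = 924 equally likely rank assignments) gives the two-sided p-value.
Step 5: p-value = 0.064935; compare to alpha = 0.1. reject H0.

U_X = 6, p = 0.064935, reject H0 at alpha = 0.1.


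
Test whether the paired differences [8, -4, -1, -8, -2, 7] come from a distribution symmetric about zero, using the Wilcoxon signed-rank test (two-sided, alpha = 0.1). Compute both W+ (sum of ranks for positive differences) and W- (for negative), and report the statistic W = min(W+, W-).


Step 1: Drop any zero differences (none here) and take |d_i|.
|d| = [8, 4, 1, 8, 2, 7]
Step 2: Midrank |d_i| (ties get averaged ranks).
ranks: |8|->5.5, |4|->3, |1|->1, |8|->5.5, |2|->2, |7|->4
Step 3: Attach original signs; sum ranks with positive sign and with negative sign.
W+ = 5.5 + 4 = 9.5
W- = 3 + 1 + 5.5 + 2 = 11.5
(Check: W+ + W- = 21 should equal n(n+1)/2 = 21.)
Step 4: Test statistic W = min(W+, W-) = 9.5.
Step 5: Ties in |d|, so use the tie-corrected normal approximation.
        E[W] = n(n+1)/4 = 6*7/4 = 10.5.
        Tie groups: |d|=8 (t=2); sum(t^3 - t) = 6.
        Var[W] = n(n+1)(2n+1)/24 - sum(t^3-t)/48 = 546/24 - 6/48 = 22.625.
        z = (W - E[W]) / sqrt(Var[W]) = (9.5 - 10.5) / 4.7566 = -0.2102.
        Two-sided p = 2*Phi(z) = 0.833484.
Step 6: alpha = 0.1. fail to reject H0.

W+ = 9.5, W- = 11.5, W = min = 9.5, p = 0.833484, fail to reject H0.


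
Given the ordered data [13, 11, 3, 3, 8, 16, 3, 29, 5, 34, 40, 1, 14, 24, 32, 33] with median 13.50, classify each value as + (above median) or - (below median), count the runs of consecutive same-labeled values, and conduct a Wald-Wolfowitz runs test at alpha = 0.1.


Step 1: Compute median = 13.50; label A = above, B = below.
Labels in order: BBBBBABABAABAAAA  (n_A = 8, n_B = 8)
Step 2: Count runs R = 8.
Step 3: Under H0 (random ordering), E[R] = 2*n_A*n_B/(n_A+n_B) + 1 = 2*8*8/16 + 1 = 9.0000.
        Var[R] = 2*n_A*n_B*(2*n_A*n_B - n_A - n_B) / ((n_A+n_B)^2 * (n_A+n_B-1)) = 14336/3840 = 3.7333.
        SD[R] = 1.9322.
Step 4: Continuity-corrected z = (R + 0.5 - E[R]) / SD[R] = (8 + 0.5 - 9.0000) / 1.9322 = -0.2588.
Step 5: Two-sided p-value via normal approximation = 2*(1 - Phi(|z|)) = 0.795809.
Step 6: alpha = 0.1. fail to reject H0.

R = 8, z = -0.2588, p = 0.795809, fail to reject H0.


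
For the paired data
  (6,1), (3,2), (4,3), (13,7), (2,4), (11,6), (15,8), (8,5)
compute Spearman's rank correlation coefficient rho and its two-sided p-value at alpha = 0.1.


Step 1: Rank x and y separately (midranks; no ties here).
rank(x): 6->4, 3->2, 4->3, 13->7, 2->1, 11->6, 15->8, 8->5
rank(y): 1->1, 2->2, 3->3, 7->7, 4->4, 6->6, 8->8, 5->5
Step 2: d_i = R_x(i) - R_y(i); compute d_i^2.
  (4-1)^2=9, (2-2)^2=0, (3-3)^2=0, (7-7)^2=0, (1-4)^2=9, (6-6)^2=0, (8-8)^2=0, (5-5)^2=0
sum(d^2) = 18.
Step 3: rho = 1 - 6*18 / (8*(8^2 - 1)) = 1 - 108/504 = 0.785714.
Step 4: Under H0, t = rho * sqrt((n-2)/(1-rho^2)) = 3.1113 ~ t(6).
Step 5: Two-sided p-value from the t-distribution with 6 df = 0.020815.
Step 6: alpha = 0.1. reject H0.

rho = 0.7857, p = 0.020815, reject H0 at alpha = 0.1.


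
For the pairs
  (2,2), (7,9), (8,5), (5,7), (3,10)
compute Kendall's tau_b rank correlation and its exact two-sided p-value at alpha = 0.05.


Step 1: Enumerate the 10 unordered pairs (i,j) with i<j and classify each by sign(x_j-x_i) * sign(y_j-y_i).
  (1,2):dx=+5,dy=+7->C; (1,3):dx=+6,dy=+3->C; (1,4):dx=+3,dy=+5->C; (1,5):dx=+1,dy=+8->C
  (2,3):dx=+1,dy=-4->D; (2,4):dx=-2,dy=-2->C; (2,5):dx=-4,dy=+1->D; (3,4):dx=-3,dy=+2->D
  (3,5):dx=-5,dy=+5->D; (4,5):dx=-2,dy=+3->D
Step 2: C = 5, D = 5, total pairs = 10.
Step 3: tau = (C - D)/(n(n-1)/2) = (5 - 5)/10 = 0.000000.
Step 4: Exact two-sided p-value (enumerate n! = 120 permutations of y under H0): p = 1.000000.
Step 5: alpha = 0.05. fail to reject H0.

tau_b = 0.0000 (C=5, D=5), p = 1.000000, fail to reject H0.


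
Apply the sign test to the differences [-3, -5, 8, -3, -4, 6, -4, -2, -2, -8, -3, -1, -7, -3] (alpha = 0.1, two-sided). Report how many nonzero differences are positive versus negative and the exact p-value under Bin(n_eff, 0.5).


Step 1: Discard zero differences. Original n = 14; n_eff = number of nonzero differences = 14.
Nonzero differences (with sign): -3, -5, +8, -3, -4, +6, -4, -2, -2, -8, -3, -1, -7, -3
Step 2: Count signs: positive = 2, negative = 12.
Step 3: Under H0: P(positive) = 0.5, so the number of positives S ~ Bin(14, 0.5).
Step 4: Two-sided exact p-value = sum of Bin(14,0.5) probabilities at or below the observed probability = 0.012939.
Step 5: alpha = 0.1. reject H0.

n_eff = 14, pos = 2, neg = 12, p = 0.012939, reject H0.


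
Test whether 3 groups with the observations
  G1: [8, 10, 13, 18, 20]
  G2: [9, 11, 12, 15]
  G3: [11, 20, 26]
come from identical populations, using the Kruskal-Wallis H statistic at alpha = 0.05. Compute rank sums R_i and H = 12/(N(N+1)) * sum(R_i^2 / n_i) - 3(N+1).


Step 1: Combine all N = 12 observations and assign midranks.
sorted (value, group, rank): (8,G1,1), (9,G2,2), (10,G1,3), (11,G2,4.5), (11,G3,4.5), (12,G2,6), (13,G1,7), (15,G2,8), (18,G1,9), (20,G1,10.5), (20,G3,10.5), (26,G3,12)
Step 2: Sum ranks within each group.
R_1 = 30.5 (n_1 = 5)
R_2 = 20.5 (n_2 = 4)
R_3 = 27 (n_3 = 3)
Step 3: H = 12/(N(N+1)) * sum(R_i^2/n_i) - 3(N+1)
     = 12/(12*13) * (30.5^2/5 + 20.5^2/4 + 27^2/3) - 3*13
     = 0.076923 * 534.112 - 39
     = 2.085577.
Step 4: Ties present; correction factor C = 1 - 12/(12^3 - 12) = 0.993007. Corrected H = 2.085577 / 0.993007 = 2.100264.
Step 5: Under H0, H ~ chi^2(2); p-value = 0.349892.
Step 6: alpha = 0.05. fail to reject H0.

H = 2.1003, df = 2, p = 0.349892, fail to reject H0.


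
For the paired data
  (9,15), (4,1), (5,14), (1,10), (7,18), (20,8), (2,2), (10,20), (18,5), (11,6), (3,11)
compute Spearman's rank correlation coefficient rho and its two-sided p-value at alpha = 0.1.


Step 1: Rank x and y separately (midranks; no ties here).
rank(x): 9->7, 4->4, 5->5, 1->1, 7->6, 20->11, 2->2, 10->8, 18->10, 11->9, 3->3
rank(y): 15->9, 1->1, 14->8, 10->6, 18->10, 8->5, 2->2, 20->11, 5->3, 6->4, 11->7
Step 2: d_i = R_x(i) - R_y(i); compute d_i^2.
  (7-9)^2=4, (4-1)^2=9, (5-8)^2=9, (1-6)^2=25, (6-10)^2=16, (11-5)^2=36, (2-2)^2=0, (8-11)^2=9, (10-3)^2=49, (9-4)^2=25, (3-7)^2=16
sum(d^2) = 198.
Step 3: rho = 1 - 6*198 / (11*(11^2 - 1)) = 1 - 1188/1320 = 0.100000.
Step 4: Under H0, t = rho * sqrt((n-2)/(1-rho^2)) = 0.3015 ~ t(9).
Step 5: Two-sided p-value from the t-distribution with 9 df = 0.769875.
Step 6: alpha = 0.1. fail to reject H0.

rho = 0.1000, p = 0.769875, fail to reject H0 at alpha = 0.1.


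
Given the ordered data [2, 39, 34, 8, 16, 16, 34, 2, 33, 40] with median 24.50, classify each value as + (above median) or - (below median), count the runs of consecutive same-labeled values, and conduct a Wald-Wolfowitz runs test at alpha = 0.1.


Step 1: Compute median = 24.50; label A = above, B = below.
Labels in order: BAABBBABAA  (n_A = 5, n_B = 5)
Step 2: Count runs R = 6.
Step 3: Under H0 (random ordering), E[R] = 2*n_A*n_B/(n_A+n_B) + 1 = 2*5*5/10 + 1 = 6.0000.
        Var[R] = 2*n_A*n_B*(2*n_A*n_B - n_A - n_B) / ((n_A+n_B)^2 * (n_A+n_B-1)) = 2000/900 = 2.2222.
        SD[R] = 1.4907.
Step 4: R = E[R], so z = 0 with no continuity correction.
Step 5: Two-sided p-value via normal approximation = 2*(1 - Phi(|z|)) = 1.000000.
Step 6: alpha = 0.1. fail to reject H0.

R = 6, z = 0.0000, p = 1.000000, fail to reject H0.


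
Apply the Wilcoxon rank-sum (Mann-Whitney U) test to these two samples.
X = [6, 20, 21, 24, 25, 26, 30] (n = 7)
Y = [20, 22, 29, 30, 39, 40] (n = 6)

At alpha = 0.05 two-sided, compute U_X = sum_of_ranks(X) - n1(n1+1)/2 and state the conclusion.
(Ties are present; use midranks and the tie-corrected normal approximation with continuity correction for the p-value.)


Step 1: Combine and sort all 13 observations; assign midranks.
sorted (value, group): (6,X), (20,X), (20,Y), (21,X), (22,Y), (24,X), (25,X), (26,X), (29,Y), (30,X), (30,Y), (39,Y), (40,Y)
ranks: 6->1, 20->2.5, 20->2.5, 21->4, 22->5, 24->6, 25->7, 26->8, 29->9, 30->10.5, 30->10.5, 39->12, 40->13
Step 2: Rank sum for X: R1 = 1 + 2.5 + 4 + 6 + 7 + 8 + 10.5 = 39.
Step 3: U_X = R1 - n1(n1+1)/2 = 39 - 7*8/2 = 39 - 28 = 11.
       U_Y = n1*n2 - U_X = 42 - 11 = 31.
Step 4: Ties are present, so use the tie-corrected normal approximation (with continuity correction) for the p-value.
Step 5: p-value = 0.173549; compare to alpha = 0.05. fail to reject H0.

U_X = 11, p = 0.173549, fail to reject H0 at alpha = 0.05.


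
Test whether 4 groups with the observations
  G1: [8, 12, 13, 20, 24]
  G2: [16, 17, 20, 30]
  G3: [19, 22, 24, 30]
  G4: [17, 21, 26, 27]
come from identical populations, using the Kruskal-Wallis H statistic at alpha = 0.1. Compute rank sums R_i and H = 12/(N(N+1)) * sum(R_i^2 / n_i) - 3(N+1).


Step 1: Combine all N = 17 observations and assign midranks.
sorted (value, group, rank): (8,G1,1), (12,G1,2), (13,G1,3), (16,G2,4), (17,G2,5.5), (17,G4,5.5), (19,G3,7), (20,G1,8.5), (20,G2,8.5), (21,G4,10), (22,G3,11), (24,G1,12.5), (24,G3,12.5), (26,G4,14), (27,G4,15), (30,G2,16.5), (30,G3,16.5)
Step 2: Sum ranks within each group.
R_1 = 27 (n_1 = 5)
R_2 = 34.5 (n_2 = 4)
R_3 = 47 (n_3 = 4)
R_4 = 44.5 (n_4 = 4)
Step 3: H = 12/(N(N+1)) * sum(R_i^2/n_i) - 3(N+1)
     = 12/(17*18) * (27^2/5 + 34.5^2/4 + 47^2/4 + 44.5^2/4) - 3*18
     = 0.039216 * 1490.67 - 54
     = 4.457843.
Step 4: Ties present; correction factor C = 1 - 24/(17^3 - 17) = 0.995098. Corrected H = 4.457843 / 0.995098 = 4.479803.
Step 5: Under H0, H ~ chi^2(3); p-value = 0.214099.
Step 6: alpha = 0.1. fail to reject H0.

H = 4.4798, df = 3, p = 0.214099, fail to reject H0.


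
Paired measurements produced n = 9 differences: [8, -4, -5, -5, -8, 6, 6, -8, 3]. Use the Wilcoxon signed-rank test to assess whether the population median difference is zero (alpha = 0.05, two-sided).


Step 1: Drop any zero differences (none here) and take |d_i|.
|d| = [8, 4, 5, 5, 8, 6, 6, 8, 3]
Step 2: Midrank |d_i| (ties get averaged ranks).
ranks: |8|->8, |4|->2, |5|->3.5, |5|->3.5, |8|->8, |6|->5.5, |6|->5.5, |8|->8, |3|->1
Step 3: Attach original signs; sum ranks with positive sign and with negative sign.
W+ = 8 + 5.5 + 5.5 + 1 = 20
W- = 2 + 3.5 + 3.5 + 8 + 8 = 25
(Check: W+ + W- = 45 should equal n(n+1)/2 = 45.)
Step 4: Test statistic W = min(W+, W-) = 20.
Step 5: Ties in |d|, so use the tie-corrected normal approximation.
        E[W] = n(n+1)/4 = 9*10/4 = 22.5.
        Tie groups: |d|=5 (t=2), |d|=6 (t=2), |d|=8 (t=3); sum(t^3 - t) = 36.
        Var[W] = n(n+1)(2n+1)/24 - sum(t^3-t)/48 = 1710/24 - 36/48 = 70.5.
        z = (W - E[W]) / sqrt(Var[W]) = (20 - 22.5) / 8.3964 = -0.2977.
        Two-sided p = 2*Phi(z) = 0.765897.
Step 6: alpha = 0.05. fail to reject H0.

W+ = 20, W- = 25, W = min = 20, p = 0.765897, fail to reject H0.


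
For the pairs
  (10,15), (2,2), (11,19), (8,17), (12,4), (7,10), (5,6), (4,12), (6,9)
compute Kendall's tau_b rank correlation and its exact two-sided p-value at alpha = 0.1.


Step 1: Enumerate the 36 unordered pairs (i,j) with i<j and classify each by sign(x_j-x_i) * sign(y_j-y_i).
  (1,2):dx=-8,dy=-13->C; (1,3):dx=+1,dy=+4->C; (1,4):dx=-2,dy=+2->D; (1,5):dx=+2,dy=-11->D
  (1,6):dx=-3,dy=-5->C; (1,7):dx=-5,dy=-9->C; (1,8):dx=-6,dy=-3->C; (1,9):dx=-4,dy=-6->C
  (2,3):dx=+9,dy=+17->C; (2,4):dx=+6,dy=+15->C; (2,5):dx=+10,dy=+2->C; (2,6):dx=+5,dy=+8->C
  (2,7):dx=+3,dy=+4->C; (2,8):dx=+2,dy=+10->C; (2,9):dx=+4,dy=+7->C; (3,4):dx=-3,dy=-2->C
  (3,5):dx=+1,dy=-15->D; (3,6):dx=-4,dy=-9->C; (3,7):dx=-6,dy=-13->C; (3,8):dx=-7,dy=-7->C
  (3,9):dx=-5,dy=-10->C; (4,5):dx=+4,dy=-13->D; (4,6):dx=-1,dy=-7->C; (4,7):dx=-3,dy=-11->C
  (4,8):dx=-4,dy=-5->C; (4,9):dx=-2,dy=-8->C; (5,6):dx=-5,dy=+6->D; (5,7):dx=-7,dy=+2->D
  (5,8):dx=-8,dy=+8->D; (5,9):dx=-6,dy=+5->D; (6,7):dx=-2,dy=-4->C; (6,8):dx=-3,dy=+2->D
  (6,9):dx=-1,dy=-1->C; (7,8):dx=-1,dy=+6->D; (7,9):dx=+1,dy=+3->C; (8,9):dx=+2,dy=-3->D
Step 2: C = 25, D = 11, total pairs = 36.
Step 3: tau = (C - D)/(n(n-1)/2) = (25 - 11)/36 = 0.388889.
Step 4: Exact two-sided p-value (enumerate n! = 362880 permutations of y under H0): p = 0.180181.
Step 5: alpha = 0.1. fail to reject H0.

tau_b = 0.3889 (C=25, D=11), p = 0.180181, fail to reject H0.


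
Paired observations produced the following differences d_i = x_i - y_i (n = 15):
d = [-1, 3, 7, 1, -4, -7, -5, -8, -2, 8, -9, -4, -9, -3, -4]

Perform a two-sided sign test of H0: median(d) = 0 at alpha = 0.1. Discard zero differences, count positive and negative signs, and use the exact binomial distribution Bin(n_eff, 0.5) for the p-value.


Step 1: Discard zero differences. Original n = 15; n_eff = number of nonzero differences = 15.
Nonzero differences (with sign): -1, +3, +7, +1, -4, -7, -5, -8, -2, +8, -9, -4, -9, -3, -4
Step 2: Count signs: positive = 4, negative = 11.
Step 3: Under H0: P(positive) = 0.5, so the number of positives S ~ Bin(15, 0.5).
Step 4: Two-sided exact p-value = sum of Bin(15,0.5) probabilities at or below the observed probability = 0.118469.
Step 5: alpha = 0.1. fail to reject H0.

n_eff = 15, pos = 4, neg = 11, p = 0.118469, fail to reject H0.


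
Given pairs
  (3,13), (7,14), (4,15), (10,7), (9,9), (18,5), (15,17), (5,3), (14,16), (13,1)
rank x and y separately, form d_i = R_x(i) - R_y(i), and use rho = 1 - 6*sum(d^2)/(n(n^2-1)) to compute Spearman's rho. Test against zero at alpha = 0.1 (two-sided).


Step 1: Rank x and y separately (midranks; no ties here).
rank(x): 3->1, 7->4, 4->2, 10->6, 9->5, 18->10, 15->9, 5->3, 14->8, 13->7
rank(y): 13->6, 14->7, 15->8, 7->4, 9->5, 5->3, 17->10, 3->2, 16->9, 1->1
Step 2: d_i = R_x(i) - R_y(i); compute d_i^2.
  (1-6)^2=25, (4-7)^2=9, (2-8)^2=36, (6-4)^2=4, (5-5)^2=0, (10-3)^2=49, (9-10)^2=1, (3-2)^2=1, (8-9)^2=1, (7-1)^2=36
sum(d^2) = 162.
Step 3: rho = 1 - 6*162 / (10*(10^2 - 1)) = 1 - 972/990 = 0.018182.
Step 4: Under H0, t = rho * sqrt((n-2)/(1-rho^2)) = 0.0514 ~ t(8).
Step 5: Two-sided p-value from the t-distribution with 8 df = 0.960240.
Step 6: alpha = 0.1. fail to reject H0.

rho = 0.0182, p = 0.960240, fail to reject H0 at alpha = 0.1.


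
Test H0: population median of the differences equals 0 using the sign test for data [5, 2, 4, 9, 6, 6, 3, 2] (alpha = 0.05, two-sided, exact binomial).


Step 1: Discard zero differences. Original n = 8; n_eff = number of nonzero differences = 8.
Nonzero differences (with sign): +5, +2, +4, +9, +6, +6, +3, +2
Step 2: Count signs: positive = 8, negative = 0.
Step 3: Under H0: P(positive) = 0.5, so the number of positives S ~ Bin(8, 0.5).
Step 4: Two-sided exact p-value = sum of Bin(8,0.5) probabilities at or below the observed probability = 0.007812.
Step 5: alpha = 0.05. reject H0.

n_eff = 8, pos = 8, neg = 0, p = 0.007812, reject H0.


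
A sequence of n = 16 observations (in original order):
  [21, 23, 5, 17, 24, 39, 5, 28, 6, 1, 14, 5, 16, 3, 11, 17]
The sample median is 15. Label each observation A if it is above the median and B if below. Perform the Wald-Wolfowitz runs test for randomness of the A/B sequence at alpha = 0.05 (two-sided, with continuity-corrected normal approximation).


Step 1: Compute median = 15; label A = above, B = below.
Labels in order: AABAAABABBBBABBA  (n_A = 8, n_B = 8)
Step 2: Count runs R = 9.
Step 3: Under H0 (random ordering), E[R] = 2*n_A*n_B/(n_A+n_B) + 1 = 2*8*8/16 + 1 = 9.0000.
        Var[R] = 2*n_A*n_B*(2*n_A*n_B - n_A - n_B) / ((n_A+n_B)^2 * (n_A+n_B-1)) = 14336/3840 = 3.7333.
        SD[R] = 1.9322.
Step 4: R = E[R], so z = 0 with no continuity correction.
Step 5: Two-sided p-value via normal approximation = 2*(1 - Phi(|z|)) = 1.000000.
Step 6: alpha = 0.05. fail to reject H0.

R = 9, z = 0.0000, p = 1.000000, fail to reject H0.


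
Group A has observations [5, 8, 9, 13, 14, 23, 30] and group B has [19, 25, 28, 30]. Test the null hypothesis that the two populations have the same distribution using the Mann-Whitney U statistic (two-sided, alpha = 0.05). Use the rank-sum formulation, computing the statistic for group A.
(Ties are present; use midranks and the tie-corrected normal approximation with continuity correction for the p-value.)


Step 1: Combine and sort all 11 observations; assign midranks.
sorted (value, group): (5,X), (8,X), (9,X), (13,X), (14,X), (19,Y), (23,X), (25,Y), (28,Y), (30,X), (30,Y)
ranks: 5->1, 8->2, 9->3, 13->4, 14->5, 19->6, 23->7, 25->8, 28->9, 30->10.5, 30->10.5
Step 2: Rank sum for X: R1 = 1 + 2 + 3 + 4 + 5 + 7 + 10.5 = 32.5.
Step 3: U_X = R1 - n1(n1+1)/2 = 32.5 - 7*8/2 = 32.5 - 28 = 4.5.
       U_Y = n1*n2 - U_X = 28 - 4.5 = 23.5.
Step 4: Ties are present, so use the tie-corrected normal approximation (with continuity correction) for the p-value.
Step 5: p-value = 0.088247; compare to alpha = 0.05. fail to reject H0.

U_X = 4.5, p = 0.088247, fail to reject H0 at alpha = 0.05.


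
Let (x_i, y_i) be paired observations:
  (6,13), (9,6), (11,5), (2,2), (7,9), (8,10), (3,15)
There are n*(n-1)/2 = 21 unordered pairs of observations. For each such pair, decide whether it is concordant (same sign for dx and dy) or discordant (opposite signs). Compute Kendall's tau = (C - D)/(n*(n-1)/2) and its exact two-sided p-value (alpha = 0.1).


Step 1: Enumerate the 21 unordered pairs (i,j) with i<j and classify each by sign(x_j-x_i) * sign(y_j-y_i).
  (1,2):dx=+3,dy=-7->D; (1,3):dx=+5,dy=-8->D; (1,4):dx=-4,dy=-11->C; (1,5):dx=+1,dy=-4->D
  (1,6):dx=+2,dy=-3->D; (1,7):dx=-3,dy=+2->D; (2,3):dx=+2,dy=-1->D; (2,4):dx=-7,dy=-4->C
  (2,5):dx=-2,dy=+3->D; (2,6):dx=-1,dy=+4->D; (2,7):dx=-6,dy=+9->D; (3,4):dx=-9,dy=-3->C
  (3,5):dx=-4,dy=+4->D; (3,6):dx=-3,dy=+5->D; (3,7):dx=-8,dy=+10->D; (4,5):dx=+5,dy=+7->C
  (4,6):dx=+6,dy=+8->C; (4,7):dx=+1,dy=+13->C; (5,6):dx=+1,dy=+1->C; (5,7):dx=-4,dy=+6->D
  (6,7):dx=-5,dy=+5->D
Step 2: C = 7, D = 14, total pairs = 21.
Step 3: tau = (C - D)/(n(n-1)/2) = (7 - 14)/21 = -0.333333.
Step 4: Exact two-sided p-value (enumerate n! = 5040 permutations of y under H0): p = 0.381349.
Step 5: alpha = 0.1. fail to reject H0.

tau_b = -0.3333 (C=7, D=14), p = 0.381349, fail to reject H0.


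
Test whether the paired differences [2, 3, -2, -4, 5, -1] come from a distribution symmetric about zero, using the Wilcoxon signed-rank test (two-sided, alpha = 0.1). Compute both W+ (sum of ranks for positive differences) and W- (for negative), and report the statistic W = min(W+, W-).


Step 1: Drop any zero differences (none here) and take |d_i|.
|d| = [2, 3, 2, 4, 5, 1]
Step 2: Midrank |d_i| (ties get averaged ranks).
ranks: |2|->2.5, |3|->4, |2|->2.5, |4|->5, |5|->6, |1|->1
Step 3: Attach original signs; sum ranks with positive sign and with negative sign.
W+ = 2.5 + 4 + 6 = 12.5
W- = 2.5 + 5 + 1 = 8.5
(Check: W+ + W- = 21 should equal n(n+1)/2 = 21.)
Step 4: Test statistic W = min(W+, W-) = 8.5.
Step 5: Ties in |d|, so use the tie-corrected normal approximation.
        E[W] = n(n+1)/4 = 6*7/4 = 10.5.
        Tie groups: |d|=2 (t=2); sum(t^3 - t) = 6.
        Var[W] = n(n+1)(2n+1)/24 - sum(t^3-t)/48 = 546/24 - 6/48 = 22.625.
        z = (W - E[W]) / sqrt(Var[W]) = (8.5 - 10.5) / 4.7566 = -0.4205.
        Two-sided p = 2*Phi(z) = 0.674142.
Step 6: alpha = 0.1. fail to reject H0.

W+ = 12.5, W- = 8.5, W = min = 8.5, p = 0.674142, fail to reject H0.


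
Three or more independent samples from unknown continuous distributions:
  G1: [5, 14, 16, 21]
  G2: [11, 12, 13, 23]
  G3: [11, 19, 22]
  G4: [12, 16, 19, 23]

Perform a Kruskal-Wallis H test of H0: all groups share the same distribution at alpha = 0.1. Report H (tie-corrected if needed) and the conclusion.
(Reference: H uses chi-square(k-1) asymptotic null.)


Step 1: Combine all N = 15 observations and assign midranks.
sorted (value, group, rank): (5,G1,1), (11,G2,2.5), (11,G3,2.5), (12,G2,4.5), (12,G4,4.5), (13,G2,6), (14,G1,7), (16,G1,8.5), (16,G4,8.5), (19,G3,10.5), (19,G4,10.5), (21,G1,12), (22,G3,13), (23,G2,14.5), (23,G4,14.5)
Step 2: Sum ranks within each group.
R_1 = 28.5 (n_1 = 4)
R_2 = 27.5 (n_2 = 4)
R_3 = 26 (n_3 = 3)
R_4 = 38 (n_4 = 4)
Step 3: H = 12/(N(N+1)) * sum(R_i^2/n_i) - 3(N+1)
     = 12/(15*16) * (28.5^2/4 + 27.5^2/4 + 26^2/3 + 38^2/4) - 3*16
     = 0.050000 * 978.458 - 48
     = 0.922917.
Step 4: Ties present; correction factor C = 1 - 30/(15^3 - 15) = 0.991071. Corrected H = 0.922917 / 0.991071 = 0.931231.
Step 5: Under H0, H ~ chi^2(3); p-value = 0.817885.
Step 6: alpha = 0.1. fail to reject H0.

H = 0.9312, df = 3, p = 0.817885, fail to reject H0.


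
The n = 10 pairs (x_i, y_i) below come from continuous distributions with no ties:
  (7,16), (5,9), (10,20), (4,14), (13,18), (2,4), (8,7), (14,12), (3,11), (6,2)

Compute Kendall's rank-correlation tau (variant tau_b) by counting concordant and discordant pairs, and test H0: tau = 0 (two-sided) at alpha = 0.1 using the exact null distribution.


Step 1: Enumerate the 45 unordered pairs (i,j) with i<j and classify each by sign(x_j-x_i) * sign(y_j-y_i).
  (1,2):dx=-2,dy=-7->C; (1,3):dx=+3,dy=+4->C; (1,4):dx=-3,dy=-2->C; (1,5):dx=+6,dy=+2->C
  (1,6):dx=-5,dy=-12->C; (1,7):dx=+1,dy=-9->D; (1,8):dx=+7,dy=-4->D; (1,9):dx=-4,dy=-5->C
  (1,10):dx=-1,dy=-14->C; (2,3):dx=+5,dy=+11->C; (2,4):dx=-1,dy=+5->D; (2,5):dx=+8,dy=+9->C
  (2,6):dx=-3,dy=-5->C; (2,7):dx=+3,dy=-2->D; (2,8):dx=+9,dy=+3->C; (2,9):dx=-2,dy=+2->D
  (2,10):dx=+1,dy=-7->D; (3,4):dx=-6,dy=-6->C; (3,5):dx=+3,dy=-2->D; (3,6):dx=-8,dy=-16->C
  (3,7):dx=-2,dy=-13->C; (3,8):dx=+4,dy=-8->D; (3,9):dx=-7,dy=-9->C; (3,10):dx=-4,dy=-18->C
  (4,5):dx=+9,dy=+4->C; (4,6):dx=-2,dy=-10->C; (4,7):dx=+4,dy=-7->D; (4,8):dx=+10,dy=-2->D
  (4,9):dx=-1,dy=-3->C; (4,10):dx=+2,dy=-12->D; (5,6):dx=-11,dy=-14->C; (5,7):dx=-5,dy=-11->C
  (5,8):dx=+1,dy=-6->D; (5,9):dx=-10,dy=-7->C; (5,10):dx=-7,dy=-16->C; (6,7):dx=+6,dy=+3->C
  (6,8):dx=+12,dy=+8->C; (6,9):dx=+1,dy=+7->C; (6,10):dx=+4,dy=-2->D; (7,8):dx=+6,dy=+5->C
  (7,9):dx=-5,dy=+4->D; (7,10):dx=-2,dy=-5->C; (8,9):dx=-11,dy=-1->C; (8,10):dx=-8,dy=-10->C
  (9,10):dx=+3,dy=-9->D
Step 2: C = 30, D = 15, total pairs = 45.
Step 3: tau = (C - D)/(n(n-1)/2) = (30 - 15)/45 = 0.333333.
Step 4: Exact two-sided p-value (enumerate n! = 3628800 permutations of y under H0): p = 0.216373.
Step 5: alpha = 0.1. fail to reject H0.

tau_b = 0.3333 (C=30, D=15), p = 0.216373, fail to reject H0.


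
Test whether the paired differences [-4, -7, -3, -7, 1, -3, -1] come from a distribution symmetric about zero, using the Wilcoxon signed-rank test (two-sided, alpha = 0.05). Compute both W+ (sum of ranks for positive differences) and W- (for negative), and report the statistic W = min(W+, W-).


Step 1: Drop any zero differences (none here) and take |d_i|.
|d| = [4, 7, 3, 7, 1, 3, 1]
Step 2: Midrank |d_i| (ties get averaged ranks).
ranks: |4|->5, |7|->6.5, |3|->3.5, |7|->6.5, |1|->1.5, |3|->3.5, |1|->1.5
Step 3: Attach original signs; sum ranks with positive sign and with negative sign.
W+ = 1.5 = 1.5
W- = 5 + 6.5 + 3.5 + 6.5 + 3.5 + 1.5 = 26.5
(Check: W+ + W- = 28 should equal n(n+1)/2 = 28.)
Step 4: Test statistic W = min(W+, W-) = 1.5.
Step 5: Ties in |d|, so use the tie-corrected normal approximation.
        E[W] = n(n+1)/4 = 7*8/4 = 14.
        Tie groups: |d|=1 (t=2), |d|=3 (t=2), |d|=7 (t=2); sum(t^3 - t) = 18.
        Var[W] = n(n+1)(2n+1)/24 - sum(t^3-t)/48 = 840/24 - 18/48 = 34.625.
        z = (W - E[W]) / sqrt(Var[W]) = (1.5 - 14) / 5.8843 = -2.1243.
        Two-sided p = 2*Phi(z) = 0.033645.
Step 6: alpha = 0.05. reject H0.

W+ = 1.5, W- = 26.5, W = min = 1.5, p = 0.033645, reject H0.
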